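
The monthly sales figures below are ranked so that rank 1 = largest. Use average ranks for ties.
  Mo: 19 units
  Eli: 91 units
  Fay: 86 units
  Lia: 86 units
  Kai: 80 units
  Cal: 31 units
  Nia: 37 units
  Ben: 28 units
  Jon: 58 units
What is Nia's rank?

6

Sorted (descending): 91, 86, 86, 80, 58, 37, 31, 28, 19
The 2 values of 86 occupy positions 2–3 → average rank (2+3)/2 = 2.5.
Nia has value 37 units → rank 6.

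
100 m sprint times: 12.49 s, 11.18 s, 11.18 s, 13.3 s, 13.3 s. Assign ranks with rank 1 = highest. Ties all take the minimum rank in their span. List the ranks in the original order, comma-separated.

Sorted (descending): 13.3, 13.3, 12.49, 11.18, 11.18
The 2 values of 13.3 occupy positions 1–2 → each gets rank 1.
The 2 values of 11.18 occupy positions 4–5 → each gets rank 4.

3, 4, 4, 1, 1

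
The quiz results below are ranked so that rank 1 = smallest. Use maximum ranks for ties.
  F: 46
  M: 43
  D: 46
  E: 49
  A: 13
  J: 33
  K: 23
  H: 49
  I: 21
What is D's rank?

Sorted (ascending): 13, 21, 23, 33, 43, 46, 46, 49, 49
The 2 values of 46 occupy positions 6–7 → each gets rank 7.
The 2 values of 49 occupy positions 8–9 → each gets rank 9.
D has value 46 → rank 7.

7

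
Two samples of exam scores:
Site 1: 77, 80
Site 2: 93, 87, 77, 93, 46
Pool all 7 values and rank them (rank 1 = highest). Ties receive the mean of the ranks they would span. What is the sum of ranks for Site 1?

Sorted (descending): 93, 93, 87, 80, 77, 77, 46
The 2 values of 93 occupy positions 1–2 → average rank (1+2)/2 = 1.5.
The 2 values of 77 occupy positions 5–6 → average rank (5+6)/2 = 5.5.
Site 1 values → pooled ranks: 77→5.5, 80→4
Rank sum = 5.5 + 4 = 9.5

9.5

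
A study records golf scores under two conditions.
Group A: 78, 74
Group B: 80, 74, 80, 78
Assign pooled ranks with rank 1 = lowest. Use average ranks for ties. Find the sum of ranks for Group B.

Sorted (ascending): 74, 74, 78, 78, 80, 80
The 2 values of 74 occupy positions 1–2 → average rank (1+2)/2 = 1.5.
The 2 values of 78 occupy positions 3–4 → average rank (3+4)/2 = 3.5.
The 2 values of 80 occupy positions 5–6 → average rank (5+6)/2 = 5.5.
Group B values → pooled ranks: 80→5.5, 74→1.5, 80→5.5, 78→3.5
Rank sum = 5.5 + 1.5 + 5.5 + 3.5 = 16

16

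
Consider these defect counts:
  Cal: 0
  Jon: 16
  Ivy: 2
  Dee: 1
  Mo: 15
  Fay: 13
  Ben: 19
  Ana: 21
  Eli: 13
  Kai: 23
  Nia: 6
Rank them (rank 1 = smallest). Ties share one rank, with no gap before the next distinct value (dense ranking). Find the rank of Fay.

Sorted (ascending): 0, 1, 2, 6, 13, 13, 15, 16, 19, 21, 23
The 2 values of 13 share dense rank 5.
Remaining distinct values take the next consecutive integers.
Fay has value 13 → rank 5.

5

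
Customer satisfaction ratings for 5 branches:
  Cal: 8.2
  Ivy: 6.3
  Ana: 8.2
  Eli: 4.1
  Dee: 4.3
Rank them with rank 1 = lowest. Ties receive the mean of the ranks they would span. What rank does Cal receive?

Sorted (ascending): 4.1, 4.3, 6.3, 8.2, 8.2
The 2 values of 8.2 occupy positions 4–5 → average rank (4+5)/2 = 4.5.
Cal has value 8.2 → rank 4.5.

4.5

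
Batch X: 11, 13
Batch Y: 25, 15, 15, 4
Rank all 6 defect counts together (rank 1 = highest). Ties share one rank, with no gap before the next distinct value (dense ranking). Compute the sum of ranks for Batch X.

7

Sorted (descending): 25, 15, 15, 13, 11, 4
The 2 values of 15 share dense rank 2.
Remaining distinct values take the next consecutive integers.
Batch X values → pooled ranks: 11→4, 13→3
Rank sum = 4 + 3 = 7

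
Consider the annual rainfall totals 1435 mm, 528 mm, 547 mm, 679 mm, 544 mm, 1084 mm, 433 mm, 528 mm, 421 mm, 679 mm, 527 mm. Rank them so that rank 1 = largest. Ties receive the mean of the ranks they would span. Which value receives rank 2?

1084

Sorted (descending): 1435, 1084, 679, 679, 547, 544, 528, 528, 527, 433, 421
The 2 values of 679 occupy positions 3–4 → average rank (3+4)/2 = 3.5.
The 2 values of 528 occupy positions 7–8 → average rank (7+8)/2 = 7.5.
Rank 2 → value 1084.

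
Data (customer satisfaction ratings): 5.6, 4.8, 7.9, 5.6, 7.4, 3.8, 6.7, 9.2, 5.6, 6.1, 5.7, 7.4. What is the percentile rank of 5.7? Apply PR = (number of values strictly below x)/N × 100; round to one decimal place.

41.7

N = 12.
Strictly below 5.7: 5. Equal to 5.7: 1.
PR = 5/12 × 100 = 41.7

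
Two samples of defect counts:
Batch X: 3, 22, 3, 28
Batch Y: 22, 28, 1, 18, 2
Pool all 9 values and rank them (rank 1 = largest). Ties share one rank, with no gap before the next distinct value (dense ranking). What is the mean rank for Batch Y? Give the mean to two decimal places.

3.40

Sorted (descending): 28, 28, 22, 22, 18, 3, 3, 2, 1
The 2 values of 28 share dense rank 1.
The 2 values of 22 share dense rank 2.
The 2 values of 3 share dense rank 4.
Remaining distinct values take the next consecutive integers.
Batch Y values → pooled ranks: 22→2, 28→1, 1→6, 18→3, 2→5
Mean rank = (2 + 1 + 6 + 3 + 5) / 5 = 3.40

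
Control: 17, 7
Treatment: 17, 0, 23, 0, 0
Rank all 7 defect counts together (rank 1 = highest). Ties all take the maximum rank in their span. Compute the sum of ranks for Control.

7

Sorted (descending): 23, 17, 17, 7, 0, 0, 0
The 2 values of 17 occupy positions 2–3 → each gets rank 3.
The 3 values of 0 occupy positions 5–7 → each gets rank 7.
Control values → pooled ranks: 17→3, 7→4
Rank sum = 3 + 4 = 7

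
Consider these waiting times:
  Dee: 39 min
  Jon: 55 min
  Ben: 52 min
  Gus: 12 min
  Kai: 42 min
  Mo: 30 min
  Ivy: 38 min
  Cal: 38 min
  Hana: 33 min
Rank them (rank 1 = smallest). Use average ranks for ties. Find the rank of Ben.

Sorted (ascending): 12, 30, 33, 38, 38, 39, 42, 52, 55
The 2 values of 38 occupy positions 4–5 → average rank (4+5)/2 = 4.5.
Ben has value 52 min → rank 8.

8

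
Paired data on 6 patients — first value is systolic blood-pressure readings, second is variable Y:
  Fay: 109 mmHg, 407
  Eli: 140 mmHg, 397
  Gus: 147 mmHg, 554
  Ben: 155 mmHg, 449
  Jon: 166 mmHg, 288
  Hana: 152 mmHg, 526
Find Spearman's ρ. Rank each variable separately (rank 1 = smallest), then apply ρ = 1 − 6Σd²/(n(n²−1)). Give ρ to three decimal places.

-0.143

Ranks of variable 1: 1, 2, 3, 5, 6, 4
Ranks of variable 2: 3, 2, 6, 4, 1, 5
d = r₁ − r₂: -2, 0, -3, 1, 5, -1
d²: 4, 0, 9, 1, 25, 1; Σd² = 40
ρ = 1 − 6·40/(6·35) = 1 − 240/210 = -0.143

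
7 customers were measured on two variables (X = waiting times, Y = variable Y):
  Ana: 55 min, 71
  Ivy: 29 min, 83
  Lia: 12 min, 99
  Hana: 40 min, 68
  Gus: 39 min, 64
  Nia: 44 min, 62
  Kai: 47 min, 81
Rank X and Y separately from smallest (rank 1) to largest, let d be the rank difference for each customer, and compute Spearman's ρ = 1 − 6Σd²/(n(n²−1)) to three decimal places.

Ranks of variable 1: 7, 2, 1, 4, 3, 5, 6
Ranks of variable 2: 4, 6, 7, 3, 2, 1, 5
d = r₁ − r₂: 3, -4, -6, 1, 1, 4, 1
d²: 9, 16, 36, 1, 1, 16, 1; Σd² = 80
ρ = 1 − 6·80/(7·48) = 1 − 480/336 = -0.429

-0.429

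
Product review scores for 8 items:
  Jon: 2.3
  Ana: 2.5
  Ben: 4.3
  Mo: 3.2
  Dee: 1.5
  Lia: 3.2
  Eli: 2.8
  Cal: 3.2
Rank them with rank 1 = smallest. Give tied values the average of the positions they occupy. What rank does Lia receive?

Sorted (ascending): 1.5, 2.3, 2.5, 2.8, 3.2, 3.2, 3.2, 4.3
The 3 values of 3.2 occupy positions 5–7 → average rank 6.
Lia has value 3.2 → rank 6.

6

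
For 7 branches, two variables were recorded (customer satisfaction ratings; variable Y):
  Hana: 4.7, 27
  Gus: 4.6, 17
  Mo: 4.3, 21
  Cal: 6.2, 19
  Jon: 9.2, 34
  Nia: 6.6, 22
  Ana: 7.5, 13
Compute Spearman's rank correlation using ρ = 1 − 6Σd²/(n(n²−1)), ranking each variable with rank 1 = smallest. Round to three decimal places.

0.214

Ranks of variable 1: 3, 2, 1, 4, 7, 5, 6
Ranks of variable 2: 6, 2, 4, 3, 7, 5, 1
d = r₁ − r₂: -3, 0, -3, 1, 0, 0, 5
d²: 9, 0, 9, 1, 0, 0, 25; Σd² = 44
ρ = 1 − 6·44/(7·48) = 1 − 264/336 = 0.214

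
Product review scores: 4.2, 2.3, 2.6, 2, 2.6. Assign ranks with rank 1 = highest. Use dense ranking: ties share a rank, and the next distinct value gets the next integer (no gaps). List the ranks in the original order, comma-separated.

1, 3, 2, 4, 2

Sorted (descending): 4.2, 2.6, 2.6, 2.3, 2
The 2 values of 2.6 share dense rank 2.
Remaining distinct values take the next consecutive integers.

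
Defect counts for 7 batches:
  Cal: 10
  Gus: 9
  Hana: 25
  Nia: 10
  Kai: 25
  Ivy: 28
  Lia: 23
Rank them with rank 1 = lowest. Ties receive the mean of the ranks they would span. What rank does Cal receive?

2.5

Sorted (ascending): 9, 10, 10, 23, 25, 25, 28
The 2 values of 10 occupy positions 2–3 → average rank (2+3)/2 = 2.5.
The 2 values of 25 occupy positions 5–6 → average rank (5+6)/2 = 5.5.
Cal has value 10 → rank 2.5.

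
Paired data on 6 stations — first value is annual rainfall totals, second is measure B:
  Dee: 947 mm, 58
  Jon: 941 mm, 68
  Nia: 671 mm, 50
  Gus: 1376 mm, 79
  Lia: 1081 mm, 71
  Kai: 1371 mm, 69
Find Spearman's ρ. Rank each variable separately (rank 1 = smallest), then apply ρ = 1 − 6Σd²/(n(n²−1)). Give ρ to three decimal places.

Ranks of variable 1: 3, 2, 1, 6, 4, 5
Ranks of variable 2: 2, 3, 1, 6, 5, 4
d = r₁ − r₂: 1, -1, 0, 0, -1, 1
d²: 1, 1, 0, 0, 1, 1; Σd² = 4
ρ = 1 − 6·4/(6·35) = 1 − 24/210 = 0.886

0.886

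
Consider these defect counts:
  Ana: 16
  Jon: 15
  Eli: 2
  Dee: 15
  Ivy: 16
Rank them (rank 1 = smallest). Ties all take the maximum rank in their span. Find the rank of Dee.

3

Sorted (ascending): 2, 15, 15, 16, 16
The 2 values of 15 occupy positions 2–3 → each gets rank 3.
The 2 values of 16 occupy positions 4–5 → each gets rank 5.
Dee has value 15 → rank 3.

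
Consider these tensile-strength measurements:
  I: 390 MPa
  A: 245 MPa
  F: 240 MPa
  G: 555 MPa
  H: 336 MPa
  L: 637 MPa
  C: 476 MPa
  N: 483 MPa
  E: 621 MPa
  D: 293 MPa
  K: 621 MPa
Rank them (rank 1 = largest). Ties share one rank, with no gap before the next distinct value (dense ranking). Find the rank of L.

Sorted (descending): 637, 621, 621, 555, 483, 476, 390, 336, 293, 245, 240
The 2 values of 621 share dense rank 2.
Remaining distinct values take the next consecutive integers.
L has value 637 MPa → rank 1.

1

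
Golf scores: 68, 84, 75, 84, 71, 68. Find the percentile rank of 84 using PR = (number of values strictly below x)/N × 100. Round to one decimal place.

N = 6.
Strictly below 84: 4. Equal to 84: 2.
PR = 4/6 × 100 = 66.7

66.7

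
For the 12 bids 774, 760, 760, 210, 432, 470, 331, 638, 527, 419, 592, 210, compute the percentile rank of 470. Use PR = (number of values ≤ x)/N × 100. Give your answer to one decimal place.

N = 12.
Strictly below 470: 5. Equal to 470: 1.
PR = 6/12 × 100 = 50.0

50.0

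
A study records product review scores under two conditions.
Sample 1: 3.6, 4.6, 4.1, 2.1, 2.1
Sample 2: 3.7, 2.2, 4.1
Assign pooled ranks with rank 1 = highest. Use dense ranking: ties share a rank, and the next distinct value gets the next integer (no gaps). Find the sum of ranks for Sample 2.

10

Sorted (descending): 4.6, 4.1, 4.1, 3.7, 3.6, 2.2, 2.1, 2.1
The 2 values of 4.1 share dense rank 2.
The 2 values of 2.1 share dense rank 6.
Remaining distinct values take the next consecutive integers.
Sample 2 values → pooled ranks: 3.7→3, 2.2→5, 4.1→2
Rank sum = 3 + 5 + 2 = 10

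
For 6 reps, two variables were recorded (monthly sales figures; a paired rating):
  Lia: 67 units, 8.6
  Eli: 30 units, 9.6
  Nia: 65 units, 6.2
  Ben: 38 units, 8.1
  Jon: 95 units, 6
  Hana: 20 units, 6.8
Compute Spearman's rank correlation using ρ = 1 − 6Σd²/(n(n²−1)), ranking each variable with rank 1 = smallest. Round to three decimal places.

-0.429

Ranks of variable 1: 5, 2, 4, 3, 6, 1
Ranks of variable 2: 5, 6, 2, 4, 1, 3
d = r₁ − r₂: 0, -4, 2, -1, 5, -2
d²: 0, 16, 4, 1, 25, 4; Σd² = 50
ρ = 1 − 6·50/(6·35) = 1 − 300/210 = -0.429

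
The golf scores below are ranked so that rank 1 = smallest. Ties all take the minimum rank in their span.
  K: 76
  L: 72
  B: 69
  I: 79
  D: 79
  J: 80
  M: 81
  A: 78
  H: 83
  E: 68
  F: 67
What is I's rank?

7

Sorted (ascending): 67, 68, 69, 72, 76, 78, 79, 79, 80, 81, 83
The 2 values of 79 occupy positions 7–8 → each gets rank 7.
I has value 79 → rank 7.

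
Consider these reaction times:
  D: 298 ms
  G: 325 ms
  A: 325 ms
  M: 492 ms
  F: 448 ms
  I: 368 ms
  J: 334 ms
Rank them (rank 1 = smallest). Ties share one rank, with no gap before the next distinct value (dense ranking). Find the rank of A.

Sorted (ascending): 298, 325, 325, 334, 368, 448, 492
The 2 values of 325 share dense rank 2.
Remaining distinct values take the next consecutive integers.
A has value 325 ms → rank 2.

2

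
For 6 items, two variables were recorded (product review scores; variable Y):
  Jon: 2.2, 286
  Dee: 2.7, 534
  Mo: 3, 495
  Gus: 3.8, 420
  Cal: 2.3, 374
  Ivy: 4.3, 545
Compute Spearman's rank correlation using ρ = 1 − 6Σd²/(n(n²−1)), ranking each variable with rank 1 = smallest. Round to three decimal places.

Ranks of variable 1: 1, 3, 4, 5, 2, 6
Ranks of variable 2: 1, 5, 4, 3, 2, 6
d = r₁ − r₂: 0, -2, 0, 2, 0, 0
d²: 0, 4, 0, 4, 0, 0; Σd² = 8
ρ = 1 − 6·8/(6·35) = 1 − 48/210 = 0.771

0.771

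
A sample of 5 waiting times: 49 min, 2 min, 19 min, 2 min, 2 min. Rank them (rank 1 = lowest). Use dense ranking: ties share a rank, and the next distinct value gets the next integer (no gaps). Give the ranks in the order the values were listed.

Sorted (ascending): 2, 2, 2, 19, 49
The 3 values of 2 share dense rank 1.
Remaining distinct values take the next consecutive integers.

3, 1, 2, 1, 1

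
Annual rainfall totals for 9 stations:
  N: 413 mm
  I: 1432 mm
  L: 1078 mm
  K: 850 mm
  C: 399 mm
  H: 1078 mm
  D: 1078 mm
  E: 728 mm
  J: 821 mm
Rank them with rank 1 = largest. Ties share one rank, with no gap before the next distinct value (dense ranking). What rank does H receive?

2

Sorted (descending): 1432, 1078, 1078, 1078, 850, 821, 728, 413, 399
The 3 values of 1078 share dense rank 2.
Remaining distinct values take the next consecutive integers.
H has value 1078 mm → rank 2.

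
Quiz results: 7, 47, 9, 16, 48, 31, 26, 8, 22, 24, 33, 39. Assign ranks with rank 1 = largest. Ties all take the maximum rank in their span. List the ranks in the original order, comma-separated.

12, 2, 10, 9, 1, 5, 6, 11, 8, 7, 4, 3

Sorted (descending): 48, 47, 39, 33, 31, 26, 24, 22, 16, 9, 8, 7
No ties — each value takes its position as its rank.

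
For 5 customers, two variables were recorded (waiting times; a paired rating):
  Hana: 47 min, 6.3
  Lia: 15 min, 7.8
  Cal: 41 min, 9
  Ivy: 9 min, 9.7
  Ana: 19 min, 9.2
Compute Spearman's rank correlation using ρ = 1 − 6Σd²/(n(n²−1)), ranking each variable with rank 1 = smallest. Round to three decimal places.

-0.700

Ranks of variable 1: 5, 2, 4, 1, 3
Ranks of variable 2: 1, 2, 3, 5, 4
d = r₁ − r₂: 4, 0, 1, -4, -1
d²: 16, 0, 1, 16, 1; Σd² = 34
ρ = 1 − 6·34/(5·24) = 1 − 204/120 = -0.700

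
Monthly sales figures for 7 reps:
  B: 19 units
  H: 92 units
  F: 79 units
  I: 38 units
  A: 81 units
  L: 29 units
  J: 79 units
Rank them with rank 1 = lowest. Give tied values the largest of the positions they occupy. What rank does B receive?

Sorted (ascending): 19, 29, 38, 79, 79, 81, 92
The 2 values of 79 occupy positions 4–5 → each gets rank 5.
B has value 19 units → rank 1.

1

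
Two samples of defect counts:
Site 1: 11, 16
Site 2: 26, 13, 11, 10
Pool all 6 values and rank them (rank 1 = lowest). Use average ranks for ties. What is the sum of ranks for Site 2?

Sorted (ascending): 10, 11, 11, 13, 16, 26
The 2 values of 11 occupy positions 2–3 → average rank (2+3)/2 = 2.5.
Site 2 values → pooled ranks: 26→6, 13→4, 11→2.5, 10→1
Rank sum = 6 + 4 + 2.5 + 1 = 13.5

13.5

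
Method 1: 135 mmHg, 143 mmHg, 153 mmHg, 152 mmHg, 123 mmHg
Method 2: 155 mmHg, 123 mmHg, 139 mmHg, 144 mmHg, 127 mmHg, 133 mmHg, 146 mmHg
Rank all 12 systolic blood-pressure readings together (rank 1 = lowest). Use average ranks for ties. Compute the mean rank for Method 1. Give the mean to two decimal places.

Sorted (ascending): 123, 123, 127, 133, 135, 139, 143, 144, 146, 152, 153, 155
The 2 values of 123 occupy positions 1–2 → average rank (1+2)/2 = 1.5.
Method 1 values → pooled ranks: 135→5, 143→7, 153→11, 152→10, 123→1.5
Mean rank = (5 + 7 + 11 + 10 + 1.5) / 5 = 6.90

6.90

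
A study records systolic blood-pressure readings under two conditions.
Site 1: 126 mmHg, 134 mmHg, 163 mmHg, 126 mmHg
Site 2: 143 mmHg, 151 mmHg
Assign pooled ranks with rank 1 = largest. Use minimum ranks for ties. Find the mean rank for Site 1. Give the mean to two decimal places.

3.75

Sorted (descending): 163, 151, 143, 134, 126, 126
The 2 values of 126 occupy positions 5–6 → each gets rank 5.
Site 1 values → pooled ranks: 126→5, 134→4, 163→1, 126→5
Mean rank = (5 + 4 + 1 + 5) / 4 = 3.75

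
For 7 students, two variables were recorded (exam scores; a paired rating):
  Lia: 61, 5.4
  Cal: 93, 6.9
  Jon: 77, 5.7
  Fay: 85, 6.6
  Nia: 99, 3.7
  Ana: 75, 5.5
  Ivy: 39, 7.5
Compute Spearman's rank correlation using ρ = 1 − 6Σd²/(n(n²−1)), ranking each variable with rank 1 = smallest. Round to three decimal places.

Ranks of variable 1: 2, 6, 4, 5, 7, 3, 1
Ranks of variable 2: 2, 6, 4, 5, 1, 3, 7
d = r₁ − r₂: 0, 0, 0, 0, 6, 0, -6
d²: 0, 0, 0, 0, 36, 0, 36; Σd² = 72
ρ = 1 − 6·72/(7·48) = 1 − 432/336 = -0.286

-0.286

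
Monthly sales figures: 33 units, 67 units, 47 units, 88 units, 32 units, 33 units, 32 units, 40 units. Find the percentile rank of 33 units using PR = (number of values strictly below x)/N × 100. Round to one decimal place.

25.0

N = 8.
Strictly below 33: 2. Equal to 33: 2.
PR = 2/8 × 100 = 25.0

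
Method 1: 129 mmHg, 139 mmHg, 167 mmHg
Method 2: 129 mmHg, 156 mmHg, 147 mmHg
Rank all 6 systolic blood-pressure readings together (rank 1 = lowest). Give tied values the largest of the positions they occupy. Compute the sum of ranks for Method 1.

Sorted (ascending): 129, 129, 139, 147, 156, 167
The 2 values of 129 occupy positions 1–2 → each gets rank 2.
Method 1 values → pooled ranks: 129→2, 139→3, 167→6
Rank sum = 2 + 3 + 6 = 11

11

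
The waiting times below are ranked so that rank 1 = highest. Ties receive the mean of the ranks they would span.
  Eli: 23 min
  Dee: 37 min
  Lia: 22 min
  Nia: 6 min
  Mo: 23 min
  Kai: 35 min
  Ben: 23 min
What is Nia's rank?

7

Sorted (descending): 37, 35, 23, 23, 23, 22, 6
The 3 values of 23 occupy positions 3–5 → average rank 4.
Nia has value 6 min → rank 7.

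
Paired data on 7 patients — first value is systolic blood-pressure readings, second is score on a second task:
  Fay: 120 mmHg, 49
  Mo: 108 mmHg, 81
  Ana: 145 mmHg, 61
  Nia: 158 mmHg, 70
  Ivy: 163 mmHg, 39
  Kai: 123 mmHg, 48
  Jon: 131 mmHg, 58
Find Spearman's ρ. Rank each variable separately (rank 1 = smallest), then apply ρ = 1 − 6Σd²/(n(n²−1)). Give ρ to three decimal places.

Ranks of variable 1: 2, 1, 5, 6, 7, 3, 4
Ranks of variable 2: 3, 7, 5, 6, 1, 2, 4
d = r₁ − r₂: -1, -6, 0, 0, 6, 1, 0
d²: 1, 36, 0, 0, 36, 1, 0; Σd² = 74
ρ = 1 − 6·74/(7·48) = 1 − 444/336 = -0.321

-0.321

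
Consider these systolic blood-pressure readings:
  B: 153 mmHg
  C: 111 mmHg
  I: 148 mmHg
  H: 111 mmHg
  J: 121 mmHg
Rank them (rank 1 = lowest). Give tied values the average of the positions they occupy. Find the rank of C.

1.5

Sorted (ascending): 111, 111, 121, 148, 153
The 2 values of 111 occupy positions 1–2 → average rank (1+2)/2 = 1.5.
C has value 111 mmHg → rank 1.5.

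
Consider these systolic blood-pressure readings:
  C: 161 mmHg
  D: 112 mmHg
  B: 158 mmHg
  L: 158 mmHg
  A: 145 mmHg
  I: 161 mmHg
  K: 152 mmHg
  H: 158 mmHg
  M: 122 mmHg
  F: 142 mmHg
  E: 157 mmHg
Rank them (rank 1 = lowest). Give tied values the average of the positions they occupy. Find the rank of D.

1

Sorted (ascending): 112, 122, 142, 145, 152, 157, 158, 158, 158, 161, 161
The 3 values of 158 occupy positions 7–9 → average rank 8.
The 2 values of 161 occupy positions 10–11 → average rank (10+11)/2 = 10.5.
D has value 112 mmHg → rank 1.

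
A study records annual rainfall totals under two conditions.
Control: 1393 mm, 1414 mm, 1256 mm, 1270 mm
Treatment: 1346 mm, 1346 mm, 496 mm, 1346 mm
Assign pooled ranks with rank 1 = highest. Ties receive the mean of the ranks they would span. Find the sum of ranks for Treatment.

20

Sorted (descending): 1414, 1393, 1346, 1346, 1346, 1270, 1256, 496
The 3 values of 1346 occupy positions 3–5 → average rank 4.
Treatment values → pooled ranks: 1346→4, 1346→4, 496→8, 1346→4
Rank sum = 4 + 4 + 8 + 4 = 20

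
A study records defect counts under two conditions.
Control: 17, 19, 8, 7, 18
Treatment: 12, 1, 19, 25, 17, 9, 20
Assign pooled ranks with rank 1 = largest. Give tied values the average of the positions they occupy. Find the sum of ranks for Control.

Sorted (descending): 25, 20, 19, 19, 18, 17, 17, 12, 9, 8, 7, 1
The 2 values of 19 occupy positions 3–4 → average rank (3+4)/2 = 3.5.
The 2 values of 17 occupy positions 6–7 → average rank (6+7)/2 = 6.5.
Control values → pooled ranks: 17→6.5, 19→3.5, 8→10, 7→11, 18→5
Rank sum = 6.5 + 3.5 + 10 + 11 + 5 = 36

36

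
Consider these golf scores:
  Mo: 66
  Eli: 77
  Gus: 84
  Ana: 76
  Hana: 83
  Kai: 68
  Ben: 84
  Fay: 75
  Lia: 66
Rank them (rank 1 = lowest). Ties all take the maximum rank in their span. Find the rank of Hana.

Sorted (ascending): 66, 66, 68, 75, 76, 77, 83, 84, 84
The 2 values of 66 occupy positions 1–2 → each gets rank 2.
The 2 values of 84 occupy positions 8–9 → each gets rank 9.
Hana has value 83 → rank 7.

7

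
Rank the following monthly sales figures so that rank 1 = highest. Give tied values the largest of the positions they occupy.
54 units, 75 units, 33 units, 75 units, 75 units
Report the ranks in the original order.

4, 3, 5, 3, 3

Sorted (descending): 75, 75, 75, 54, 33
The 3 values of 75 occupy positions 1–3 → each gets rank 3.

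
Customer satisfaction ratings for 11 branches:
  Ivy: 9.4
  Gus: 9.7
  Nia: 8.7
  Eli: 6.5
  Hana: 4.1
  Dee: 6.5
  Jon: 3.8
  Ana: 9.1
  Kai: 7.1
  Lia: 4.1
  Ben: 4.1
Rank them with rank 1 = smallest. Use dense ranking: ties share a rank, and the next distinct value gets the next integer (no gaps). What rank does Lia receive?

2

Sorted (ascending): 3.8, 4.1, 4.1, 4.1, 6.5, 6.5, 7.1, 8.7, 9.1, 9.4, 9.7
The 3 values of 4.1 share dense rank 2.
The 2 values of 6.5 share dense rank 3.
Remaining distinct values take the next consecutive integers.
Lia has value 4.1 → rank 2.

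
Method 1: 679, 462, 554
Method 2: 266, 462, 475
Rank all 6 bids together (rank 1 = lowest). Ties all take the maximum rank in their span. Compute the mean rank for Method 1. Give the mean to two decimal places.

4.67

Sorted (ascending): 266, 462, 462, 475, 554, 679
The 2 values of 462 occupy positions 2–3 → each gets rank 3.
Method 1 values → pooled ranks: 679→6, 462→3, 554→5
Mean rank = (6 + 3 + 5) / 3 = 4.67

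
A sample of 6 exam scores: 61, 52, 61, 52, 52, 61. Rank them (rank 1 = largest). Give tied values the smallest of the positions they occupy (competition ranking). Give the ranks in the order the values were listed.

Sorted (descending): 61, 61, 61, 52, 52, 52
The 3 values of 61 occupy positions 1–3 → each gets rank 1.
The 3 values of 52 occupy positions 4–6 → each gets rank 4.

1, 4, 1, 4, 4, 1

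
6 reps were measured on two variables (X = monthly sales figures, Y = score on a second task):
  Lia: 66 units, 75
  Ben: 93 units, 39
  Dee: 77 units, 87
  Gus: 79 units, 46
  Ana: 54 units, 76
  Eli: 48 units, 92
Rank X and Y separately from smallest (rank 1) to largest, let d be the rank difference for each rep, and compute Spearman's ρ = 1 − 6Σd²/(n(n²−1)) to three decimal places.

Ranks of variable 1: 3, 6, 4, 5, 2, 1
Ranks of variable 2: 3, 1, 5, 2, 4, 6
d = r₁ − r₂: 0, 5, -1, 3, -2, -5
d²: 0, 25, 1, 9, 4, 25; Σd² = 64
ρ = 1 − 6·64/(6·35) = 1 − 384/210 = -0.829

-0.829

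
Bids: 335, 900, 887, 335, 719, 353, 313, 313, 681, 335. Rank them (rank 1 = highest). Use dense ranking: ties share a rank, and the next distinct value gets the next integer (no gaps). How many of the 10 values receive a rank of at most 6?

8

Sorted (descending): 900, 887, 719, 681, 353, 335, 335, 335, 313, 313
The 3 values of 335 share dense rank 6.
The 2 values of 313 share dense rank 7.
Remaining distinct values take the next consecutive integers.
Ranks ≤ 6: {1, 2, 3, 4, 5, 6, 6, 6} → 8 values.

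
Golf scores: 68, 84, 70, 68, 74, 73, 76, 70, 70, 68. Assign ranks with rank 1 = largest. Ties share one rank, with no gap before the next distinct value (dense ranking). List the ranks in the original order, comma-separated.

Sorted (descending): 84, 76, 74, 73, 70, 70, 70, 68, 68, 68
The 3 values of 70 share dense rank 5.
The 3 values of 68 share dense rank 6.
Remaining distinct values take the next consecutive integers.

6, 1, 5, 6, 3, 4, 2, 5, 5, 6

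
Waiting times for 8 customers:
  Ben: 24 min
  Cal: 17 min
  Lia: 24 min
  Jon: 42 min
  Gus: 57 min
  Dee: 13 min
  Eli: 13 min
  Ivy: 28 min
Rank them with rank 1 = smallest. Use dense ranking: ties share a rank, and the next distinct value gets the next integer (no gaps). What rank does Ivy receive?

Sorted (ascending): 13, 13, 17, 24, 24, 28, 42, 57
The 2 values of 13 share dense rank 1.
The 2 values of 24 share dense rank 3.
Remaining distinct values take the next consecutive integers.
Ivy has value 28 min → rank 4.

4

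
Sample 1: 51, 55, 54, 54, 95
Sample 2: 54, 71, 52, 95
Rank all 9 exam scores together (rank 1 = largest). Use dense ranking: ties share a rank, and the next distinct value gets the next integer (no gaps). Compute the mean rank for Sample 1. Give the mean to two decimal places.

3.60

Sorted (descending): 95, 95, 71, 55, 54, 54, 54, 52, 51
The 2 values of 95 share dense rank 1.
The 3 values of 54 share dense rank 4.
Remaining distinct values take the next consecutive integers.
Sample 1 values → pooled ranks: 51→6, 55→3, 54→4, 54→4, 95→1
Mean rank = (6 + 3 + 4 + 4 + 1) / 5 = 3.60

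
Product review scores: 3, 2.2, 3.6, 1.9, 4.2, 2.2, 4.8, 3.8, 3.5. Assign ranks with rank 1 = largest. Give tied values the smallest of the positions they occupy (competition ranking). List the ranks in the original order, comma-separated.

Sorted (descending): 4.8, 4.2, 3.8, 3.6, 3.5, 3, 2.2, 2.2, 1.9
The 2 values of 2.2 occupy positions 7–8 → each gets rank 7.

6, 7, 4, 9, 2, 7, 1, 3, 5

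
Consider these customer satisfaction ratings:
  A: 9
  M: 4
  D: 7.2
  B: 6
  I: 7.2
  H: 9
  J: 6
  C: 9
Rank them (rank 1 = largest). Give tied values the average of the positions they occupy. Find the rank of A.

Sorted (descending): 9, 9, 9, 7.2, 7.2, 6, 6, 4
The 3 values of 9 occupy positions 1–3 → average rank 2.
The 2 values of 7.2 occupy positions 4–5 → average rank (4+5)/2 = 4.5.
The 2 values of 6 occupy positions 6–7 → average rank (6+7)/2 = 6.5.
A has value 9 → rank 2.

2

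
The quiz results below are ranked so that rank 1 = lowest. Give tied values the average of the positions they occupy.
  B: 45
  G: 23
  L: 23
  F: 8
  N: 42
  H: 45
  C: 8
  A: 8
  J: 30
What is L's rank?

Sorted (ascending): 8, 8, 8, 23, 23, 30, 42, 45, 45
The 3 values of 8 occupy positions 1–3 → average rank 2.
The 2 values of 23 occupy positions 4–5 → average rank (4+5)/2 = 4.5.
The 2 values of 45 occupy positions 8–9 → average rank (8+9)/2 = 8.5.
L has value 23 → rank 4.5.

4.5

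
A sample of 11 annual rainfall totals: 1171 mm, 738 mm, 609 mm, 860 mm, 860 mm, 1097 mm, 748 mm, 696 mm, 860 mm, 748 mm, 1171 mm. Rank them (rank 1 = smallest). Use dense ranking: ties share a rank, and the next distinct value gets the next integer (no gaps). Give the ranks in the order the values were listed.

Sorted (ascending): 609, 696, 738, 748, 748, 860, 860, 860, 1097, 1171, 1171
The 2 values of 748 share dense rank 4.
The 3 values of 860 share dense rank 5.
The 2 values of 1171 share dense rank 7.
Remaining distinct values take the next consecutive integers.

7, 3, 1, 5, 5, 6, 4, 2, 5, 4, 7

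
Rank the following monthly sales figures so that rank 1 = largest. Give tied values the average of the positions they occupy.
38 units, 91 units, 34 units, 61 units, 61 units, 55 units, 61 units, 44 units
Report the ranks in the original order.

7, 1, 8, 3, 3, 5, 3, 6

Sorted (descending): 91, 61, 61, 61, 55, 44, 38, 34
The 3 values of 61 occupy positions 2–4 → average rank 3.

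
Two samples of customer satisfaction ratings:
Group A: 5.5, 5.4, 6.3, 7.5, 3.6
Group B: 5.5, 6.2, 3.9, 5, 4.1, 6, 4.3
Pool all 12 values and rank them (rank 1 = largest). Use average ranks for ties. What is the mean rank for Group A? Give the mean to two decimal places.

5.50

Sorted (descending): 7.5, 6.3, 6.2, 6, 5.5, 5.5, 5.4, 5, 4.3, 4.1, 3.9, 3.6
The 2 values of 5.5 occupy positions 5–6 → average rank (5+6)/2 = 5.5.
Group A values → pooled ranks: 5.5→5.5, 5.4→7, 6.3→2, 7.5→1, 3.6→12
Mean rank = (5.5 + 7 + 2 + 1 + 12) / 5 = 5.50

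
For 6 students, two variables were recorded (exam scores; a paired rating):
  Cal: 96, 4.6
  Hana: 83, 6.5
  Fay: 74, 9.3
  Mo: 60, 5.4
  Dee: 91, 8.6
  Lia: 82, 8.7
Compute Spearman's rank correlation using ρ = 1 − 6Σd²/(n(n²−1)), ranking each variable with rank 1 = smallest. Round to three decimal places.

Ranks of variable 1: 6, 4, 2, 1, 5, 3
Ranks of variable 2: 1, 3, 6, 2, 4, 5
d = r₁ − r₂: 5, 1, -4, -1, 1, -2
d²: 25, 1, 16, 1, 1, 4; Σd² = 48
ρ = 1 − 6·48/(6·35) = 1 − 288/210 = -0.371

-0.371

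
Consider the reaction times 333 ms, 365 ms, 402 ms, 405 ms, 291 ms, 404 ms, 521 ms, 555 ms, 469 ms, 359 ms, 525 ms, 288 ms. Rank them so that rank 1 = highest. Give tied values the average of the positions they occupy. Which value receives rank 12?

288

Sorted (descending): 555, 525, 521, 469, 405, 404, 402, 365, 359, 333, 291, 288
No ties — each value takes its position as its rank.
Rank 12 → value 288.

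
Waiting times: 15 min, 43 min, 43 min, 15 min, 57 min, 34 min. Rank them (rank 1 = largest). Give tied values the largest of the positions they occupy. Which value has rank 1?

57

Sorted (descending): 57, 43, 43, 34, 15, 15
The 2 values of 43 occupy positions 2–3 → each gets rank 3.
The 2 values of 15 occupy positions 5–6 → each gets rank 6.
Rank 1 → value 57.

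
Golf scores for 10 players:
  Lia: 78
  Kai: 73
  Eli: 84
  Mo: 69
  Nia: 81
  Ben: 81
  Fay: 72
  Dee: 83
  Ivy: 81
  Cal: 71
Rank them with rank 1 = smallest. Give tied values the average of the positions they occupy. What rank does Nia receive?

7

Sorted (ascending): 69, 71, 72, 73, 78, 81, 81, 81, 83, 84
The 3 values of 81 occupy positions 6–8 → average rank 7.
Nia has value 81 → rank 7.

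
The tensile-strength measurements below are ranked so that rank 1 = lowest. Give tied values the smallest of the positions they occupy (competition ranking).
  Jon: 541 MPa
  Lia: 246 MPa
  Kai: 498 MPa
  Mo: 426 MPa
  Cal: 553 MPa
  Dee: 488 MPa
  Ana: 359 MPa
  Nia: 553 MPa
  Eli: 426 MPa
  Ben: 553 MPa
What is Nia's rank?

8

Sorted (ascending): 246, 359, 426, 426, 488, 498, 541, 553, 553, 553
The 2 values of 426 occupy positions 3–4 → each gets rank 3.
The 3 values of 553 occupy positions 8–10 → each gets rank 8.
Nia has value 553 MPa → rank 8.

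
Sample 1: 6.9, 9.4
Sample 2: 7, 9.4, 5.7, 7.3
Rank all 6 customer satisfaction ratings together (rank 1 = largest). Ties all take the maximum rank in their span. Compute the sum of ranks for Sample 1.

7

Sorted (descending): 9.4, 9.4, 7.3, 7, 6.9, 5.7
The 2 values of 9.4 occupy positions 1–2 → each gets rank 2.
Sample 1 values → pooled ranks: 6.9→5, 9.4→2
Rank sum = 5 + 2 = 7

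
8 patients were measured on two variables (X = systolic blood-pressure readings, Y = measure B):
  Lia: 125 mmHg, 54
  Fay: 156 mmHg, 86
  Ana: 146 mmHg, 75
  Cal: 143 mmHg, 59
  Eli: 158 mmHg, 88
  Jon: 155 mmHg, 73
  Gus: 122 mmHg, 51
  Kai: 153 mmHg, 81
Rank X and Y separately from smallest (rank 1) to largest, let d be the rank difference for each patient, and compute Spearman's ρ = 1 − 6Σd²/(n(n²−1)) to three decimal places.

Ranks of variable 1: 2, 7, 4, 3, 8, 6, 1, 5
Ranks of variable 2: 2, 7, 5, 3, 8, 4, 1, 6
d = r₁ − r₂: 0, 0, -1, 0, 0, 2, 0, -1
d²: 0, 0, 1, 0, 0, 4, 0, 1; Σd² = 6
ρ = 1 − 6·6/(8·63) = 1 − 36/504 = 0.929

0.929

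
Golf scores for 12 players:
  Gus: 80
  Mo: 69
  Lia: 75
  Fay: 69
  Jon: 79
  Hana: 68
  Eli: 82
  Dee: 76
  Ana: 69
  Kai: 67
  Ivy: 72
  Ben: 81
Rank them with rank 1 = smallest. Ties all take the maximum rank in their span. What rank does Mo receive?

Sorted (ascending): 67, 68, 69, 69, 69, 72, 75, 76, 79, 80, 81, 82
The 3 values of 69 occupy positions 3–5 → each gets rank 5.
Mo has value 69 → rank 5.

5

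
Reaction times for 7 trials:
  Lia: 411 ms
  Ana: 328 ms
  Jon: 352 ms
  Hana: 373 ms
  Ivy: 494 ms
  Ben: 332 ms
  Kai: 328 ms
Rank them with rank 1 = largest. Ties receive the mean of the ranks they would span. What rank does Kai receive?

Sorted (descending): 494, 411, 373, 352, 332, 328, 328
The 2 values of 328 occupy positions 6–7 → average rank (6+7)/2 = 6.5.
Kai has value 328 ms → rank 6.5.

6.5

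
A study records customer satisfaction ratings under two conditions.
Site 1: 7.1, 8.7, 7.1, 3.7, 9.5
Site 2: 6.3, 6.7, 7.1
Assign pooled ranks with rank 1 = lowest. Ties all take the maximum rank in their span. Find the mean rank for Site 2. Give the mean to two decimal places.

3.67

Sorted (ascending): 3.7, 6.3, 6.7, 7.1, 7.1, 7.1, 8.7, 9.5
The 3 values of 7.1 occupy positions 4–6 → each gets rank 6.
Site 2 values → pooled ranks: 6.3→2, 6.7→3, 7.1→6
Mean rank = (2 + 3 + 6) / 3 = 3.67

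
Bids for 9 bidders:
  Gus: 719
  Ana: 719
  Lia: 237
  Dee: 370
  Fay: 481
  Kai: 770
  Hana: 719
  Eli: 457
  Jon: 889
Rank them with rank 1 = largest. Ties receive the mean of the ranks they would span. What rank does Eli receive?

Sorted (descending): 889, 770, 719, 719, 719, 481, 457, 370, 237
The 3 values of 719 occupy positions 3–5 → average rank 4.
Eli has value 457 → rank 7.

7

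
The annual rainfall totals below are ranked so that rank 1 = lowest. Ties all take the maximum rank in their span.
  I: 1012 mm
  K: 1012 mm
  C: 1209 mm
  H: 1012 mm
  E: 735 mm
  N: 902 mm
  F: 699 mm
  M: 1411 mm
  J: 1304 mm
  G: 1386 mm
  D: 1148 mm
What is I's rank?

6

Sorted (ascending): 699, 735, 902, 1012, 1012, 1012, 1148, 1209, 1304, 1386, 1411
The 3 values of 1012 occupy positions 4–6 → each gets rank 6.
I has value 1012 mm → rank 6.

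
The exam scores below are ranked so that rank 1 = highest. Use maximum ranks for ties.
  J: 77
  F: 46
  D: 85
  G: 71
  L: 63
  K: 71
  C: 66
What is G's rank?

4

Sorted (descending): 85, 77, 71, 71, 66, 63, 46
The 2 values of 71 occupy positions 3–4 → each gets rank 4.
G has value 71 → rank 4.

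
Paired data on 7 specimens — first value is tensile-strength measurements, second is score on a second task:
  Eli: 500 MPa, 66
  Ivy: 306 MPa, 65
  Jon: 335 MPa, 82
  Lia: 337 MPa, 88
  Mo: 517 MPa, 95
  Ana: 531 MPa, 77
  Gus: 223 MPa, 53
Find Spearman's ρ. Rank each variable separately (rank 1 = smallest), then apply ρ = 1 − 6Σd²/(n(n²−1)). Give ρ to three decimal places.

0.607

Ranks of variable 1: 5, 2, 3, 4, 6, 7, 1
Ranks of variable 2: 3, 2, 5, 6, 7, 4, 1
d = r₁ − r₂: 2, 0, -2, -2, -1, 3, 0
d²: 4, 0, 4, 4, 1, 9, 0; Σd² = 22
ρ = 1 − 6·22/(7·48) = 1 − 132/336 = 0.607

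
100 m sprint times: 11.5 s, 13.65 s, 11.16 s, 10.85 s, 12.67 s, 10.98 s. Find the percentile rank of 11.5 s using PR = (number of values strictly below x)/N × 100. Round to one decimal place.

50.0

N = 6.
Strictly below 11.5: 3. Equal to 11.5: 1.
PR = 3/6 × 100 = 50.0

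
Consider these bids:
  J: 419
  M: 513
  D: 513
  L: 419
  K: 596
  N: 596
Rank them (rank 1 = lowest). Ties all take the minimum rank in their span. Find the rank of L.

1

Sorted (ascending): 419, 419, 513, 513, 596, 596
The 2 values of 419 occupy positions 1–2 → each gets rank 1.
The 2 values of 513 occupy positions 3–4 → each gets rank 3.
The 2 values of 596 occupy positions 5–6 → each gets rank 5.
L has value 419 → rank 1.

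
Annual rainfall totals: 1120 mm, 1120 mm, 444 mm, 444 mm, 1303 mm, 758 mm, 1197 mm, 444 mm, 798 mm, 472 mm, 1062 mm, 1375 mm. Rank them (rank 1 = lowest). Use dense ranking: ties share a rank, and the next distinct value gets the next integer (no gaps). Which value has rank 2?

Sorted (ascending): 444, 444, 444, 472, 758, 798, 1062, 1120, 1120, 1197, 1303, 1375
The 3 values of 444 share dense rank 1.
The 2 values of 1120 share dense rank 6.
Remaining distinct values take the next consecutive integers.
Rank 2 → value 472.

472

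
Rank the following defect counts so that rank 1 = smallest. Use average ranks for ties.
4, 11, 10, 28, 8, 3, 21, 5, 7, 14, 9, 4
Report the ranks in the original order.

2.5, 9, 8, 12, 6, 1, 11, 4, 5, 10, 7, 2.5

Sorted (ascending): 3, 4, 4, 5, 7, 8, 9, 10, 11, 14, 21, 28
The 2 values of 4 occupy positions 2–3 → average rank (2+3)/2 = 2.5.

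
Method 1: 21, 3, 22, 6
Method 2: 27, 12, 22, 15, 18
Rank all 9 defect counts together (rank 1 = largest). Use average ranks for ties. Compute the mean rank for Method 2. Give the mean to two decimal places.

Sorted (descending): 27, 22, 22, 21, 18, 15, 12, 6, 3
The 2 values of 22 occupy positions 2–3 → average rank (2+3)/2 = 2.5.
Method 2 values → pooled ranks: 27→1, 12→7, 22→2.5, 15→6, 18→5
Mean rank = (1 + 7 + 2.5 + 6 + 5) / 5 = 4.30

4.30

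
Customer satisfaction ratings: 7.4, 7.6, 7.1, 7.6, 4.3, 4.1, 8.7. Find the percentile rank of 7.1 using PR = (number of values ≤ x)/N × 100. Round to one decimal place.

N = 7.
Strictly below 7.1: 2. Equal to 7.1: 1.
PR = 3/7 × 100 = 42.9

42.9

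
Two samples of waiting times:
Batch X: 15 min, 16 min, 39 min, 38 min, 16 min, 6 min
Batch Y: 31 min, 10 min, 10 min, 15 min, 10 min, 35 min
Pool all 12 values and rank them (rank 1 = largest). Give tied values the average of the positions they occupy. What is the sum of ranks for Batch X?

Sorted (descending): 39, 38, 35, 31, 16, 16, 15, 15, 10, 10, 10, 6
The 2 values of 16 occupy positions 5–6 → average rank (5+6)/2 = 5.5.
The 2 values of 15 occupy positions 7–8 → average rank (7+8)/2 = 7.5.
The 3 values of 10 occupy positions 9–11 → average rank 10.
Batch X values → pooled ranks: 15→7.5, 16→5.5, 39→1, 38→2, 16→5.5, 6→12
Rank sum = 7.5 + 5.5 + 1 + 2 + 5.5 + 12 = 33.5

33.5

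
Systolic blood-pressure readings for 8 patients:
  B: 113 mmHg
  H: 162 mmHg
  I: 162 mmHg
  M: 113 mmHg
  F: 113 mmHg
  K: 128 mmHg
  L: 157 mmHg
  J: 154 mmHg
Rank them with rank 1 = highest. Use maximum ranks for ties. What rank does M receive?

Sorted (descending): 162, 162, 157, 154, 128, 113, 113, 113
The 2 values of 162 occupy positions 1–2 → each gets rank 2.
The 3 values of 113 occupy positions 6–8 → each gets rank 8.
M has value 113 mmHg → rank 8.

8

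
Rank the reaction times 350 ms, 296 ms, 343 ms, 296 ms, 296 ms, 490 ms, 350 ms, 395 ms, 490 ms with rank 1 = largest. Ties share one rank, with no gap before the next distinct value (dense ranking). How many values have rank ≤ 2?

3

Sorted (descending): 490, 490, 395, 350, 350, 343, 296, 296, 296
The 2 values of 490 share dense rank 1.
The 2 values of 350 share dense rank 3.
The 3 values of 296 share dense rank 5.
Remaining distinct values take the next consecutive integers.
Ranks ≤ 2: {1, 1, 2} → 3 values.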